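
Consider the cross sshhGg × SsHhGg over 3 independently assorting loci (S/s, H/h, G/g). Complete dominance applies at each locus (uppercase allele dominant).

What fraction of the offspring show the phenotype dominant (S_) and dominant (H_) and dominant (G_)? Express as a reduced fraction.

sshhGg gametes: shG×4, shg×4
SsHhGg gametes: SHG×1, SHg×1, ShG×1, Shg×1, sHG×1, sHg×1, shG×1, shg×1
sshhGg×SsHhGg grid (8·8=64): SsHhGG=4 SsHhGg=8 SsHhgg=4 SshhGG=4 SshhGg=8 Sshhgg=4 ssHhGG=4 ssHhGg=8 ssHhgg=4 sshhGG=4 sshhGg=8 sshhgg=4
S_ H_ G_ hits 12/64; gcd=4; 12÷4/64÷4 = 3/16

P(S_ H_ G_) = 3/16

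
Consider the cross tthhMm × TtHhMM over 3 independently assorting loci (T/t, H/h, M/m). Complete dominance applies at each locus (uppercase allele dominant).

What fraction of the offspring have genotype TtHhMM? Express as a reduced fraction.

tthhMm gametes: thM×4, thm×4
TtHhMM gametes: THM×2, ThM×2, tHM×2, thM×2
tthhMm×TtHhMM grid (8·8=64): TtHhMM=8 TtHhMm=8 TthhMM=8 TthhMm=8 ttHhMM=8 ttHhMm=8 tthhMM=8 tthhMm=8
TtHhMM hits 8/64; gcd=8; 8÷8/64÷8 = 1/8

P(TtHhMM) = 1/8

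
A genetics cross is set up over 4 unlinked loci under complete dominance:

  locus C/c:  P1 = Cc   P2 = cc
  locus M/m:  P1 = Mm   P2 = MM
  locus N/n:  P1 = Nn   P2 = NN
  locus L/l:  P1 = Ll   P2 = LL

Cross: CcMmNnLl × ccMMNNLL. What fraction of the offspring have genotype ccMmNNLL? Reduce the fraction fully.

CcMmNnLl gametes: CMNL×1, CMNl×1, CMnL×1, CMnl×1, CmNL×1, CmNl×1, CmnL×1, Cmnl×1, cMNL×1, cMNl×1, cMnL×1, cMnl×1, cmNL×1, cmNl×1, cmnL×1, cmnl×1
ccMMNNLL gametes: cMNL×16
CcMmNnLl×ccMMNNLL grid (16·16=256): CcMMNNLL=16 CcMMNNLl=16 CcMMNnLL=16 CcMMNnLl=16 CcMmNNLL=16 CcMmNNLl=16 CcMmNnLL=16 CcMmNnLl=16 ccMMNNLL=16 ccMMNNLl=16 ccMMNnLL=16 ccMMNnLl=16 ccMmNNLL=16 ccMmNNLl=16 ccMmNnLL=16 ccMmNnLl=16
ccMmNNLL hits 16/256; gcd=16; 16÷16/256÷16 = 1/16

P(ccMmNNLL) = 1/16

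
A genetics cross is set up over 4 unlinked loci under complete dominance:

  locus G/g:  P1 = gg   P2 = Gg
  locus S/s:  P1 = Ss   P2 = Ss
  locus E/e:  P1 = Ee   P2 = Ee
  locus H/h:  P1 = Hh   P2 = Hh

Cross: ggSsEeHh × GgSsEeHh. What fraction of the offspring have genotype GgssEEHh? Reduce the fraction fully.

ggSsEeHh gametes: gSEH×2, gSEh×2, gSeH×2, gSeh×2, gsEH×2, gsEh×2, gseH×2, gseh×2
GgSsEeHh gametes: GSEH×1, GSEh×1, GSeH×1, GSeh×1, GsEH×1, GsEh×1, GseH×1, Gseh×1, gSEH×1, gSEh×1, gSeH×1, gSeh×1, gsEH×1, gsEh×1, gseH×1, gseh×1
ggSsEeHh×GgSsEeHh grid (16·16=256): GgSSEEHH=2 GgSSEEHh=4 GgSSEEhh=2 GgSSEeHH=4 GgSSEeHh=8 GgSSEehh=4 GgSSeeHH=2 GgSSeeHh=4 GgSSeehh=2 GgSsEEHH=4 GgSsEEHh=8 GgSsEEhh=4 GgSsEeHH=8 GgSsEeHh=16 GgSsEehh=8 GgSseeHH=4 GgSseeHh=8 GgSseehh=4 GgssEEHH=2 GgssEEHh=4 GgssEEhh=2 GgssEeHH=4 GgssEeHh=8 GgssEehh=4 GgsseeHH=2 GgsseeHh=4 Ggsseehh=2 ggSSEEHH=2 ggSSEEHh=4 ggSSEEhh=2 ggSSEeHH=4 ggSSEeHh=8 ggSSEehh=4 ggSSeeHH=2 ggSSeeHh=4 ggSSeehh=2 ggSsEEHH=4 ggSsEEHh=8 ggSsEEhh=4 ggSsEeHH=8 ggSsEeHh=16 ggSsEehh=8 ggSseeHH=4 ggSseeHh=8 ggSseehh=4 ggssEEHH=2 ggssEEHh=4 ggssEEhh=2 ggssEeHH=4 ggssEeHh=8 ggssEehh=4 ggsseeHH=2 ggsseeHh=4 ggsseehh=2
GgssEEHh hits 4/256; gcd=4; 4÷4/256÷4 = 1/64

P(GgssEEHh) = 1/64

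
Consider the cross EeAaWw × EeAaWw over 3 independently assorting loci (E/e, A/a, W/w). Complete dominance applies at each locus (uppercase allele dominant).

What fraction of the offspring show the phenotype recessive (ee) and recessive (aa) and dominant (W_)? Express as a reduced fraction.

EeAaWw gametes: EAW×1, EAw×1, EaW×1, Eaw×1, eAW×1, eAw×1, eaW×1, eaw×1
EeAaWw gametes: EAW×1, EAw×1, EaW×1, Eaw×1, eAW×1, eAw×1, eaW×1, eaw×1
EeAaWw×EeAaWw grid (8·8=64): EEAAWW=1 EEAAWw=2 EEAAww=1 EEAaWW=2 EEAaWw=4 EEAaww=2 EEaaWW=1 EEaaWw=2 EEaaww=1 EeAAWW=2 EeAAWw=4 EeAAww=2 EeAaWW=4 EeAaWw=8 EeAaww=4 EeaaWW=2 EeaaWw=4 Eeaaww=2 eeAAWW=1 eeAAWw=2 eeAAww=1 eeAaWW=2 eeAaWw=4 eeAaww=2 eeaaWW=1 eeaaWw=2 eeaaww=1
ee aa W_ hits 3/64; gcd=1; 3÷1/64÷1 = 3/64

P(ee aa W_) = 3/64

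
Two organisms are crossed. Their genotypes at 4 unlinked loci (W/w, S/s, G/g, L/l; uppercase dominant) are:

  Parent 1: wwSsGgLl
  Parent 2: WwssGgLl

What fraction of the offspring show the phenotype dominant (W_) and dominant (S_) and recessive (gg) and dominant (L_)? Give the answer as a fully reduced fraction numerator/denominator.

P(W_ S_ gg L_) = 3/64

wwSsGgLl gametes: wSGL×2, wSGl×2, wSgL×2, wSgl×2, wsGL×2, wsGl×2, wsgL×2, wsgl×2
WwssGgLl gametes: WsGL×2, WsGl×2, WsgL×2, Wsgl×2, wsGL×2, wsGl×2, wsgL×2, wsgl×2
wwSsGgLl×WwssGgLl grid (16·16=256): WwSsGGLL=4 WwSsGGLl=8 WwSsGGll=4 WwSsGgLL=8 WwSsGgLl=16 WwSsGgll=8 WwSsggLL=4 WwSsggLl=8 WwSsggll=4 WwssGGLL=4 WwssGGLl=8 WwssGGll=4 WwssGgLL=8 WwssGgLl=16 WwssGgll=8 WwssggLL=4 WwssggLl=8 Wwssggll=4 wwSsGGLL=4 wwSsGGLl=8 wwSsGGll=4 wwSsGgLL=8 wwSsGgLl=16 wwSsGgll=8 wwSsggLL=4 wwSsggLl=8 wwSsggll=4 wwssGGLL=4 wwssGGLl=8 wwssGGll=4 wwssGgLL=8 wwssGgLl=16 wwssGgll=8 wwssggLL=4 wwssggLl=8 wwssggll=4
W_ S_ gg L_ hits 12/256; gcd=4; 12÷4/256÷4 = 3/64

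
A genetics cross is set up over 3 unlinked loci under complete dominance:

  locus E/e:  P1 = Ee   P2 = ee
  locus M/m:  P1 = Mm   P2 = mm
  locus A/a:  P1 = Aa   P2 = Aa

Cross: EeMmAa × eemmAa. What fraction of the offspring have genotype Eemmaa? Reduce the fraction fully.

P(Eemmaa) = 1/16

EeMmAa gametes: EMA×1, EMa×1, EmA×1, Ema×1, eMA×1, eMa×1, emA×1, ema×1
eemmAa gametes: emA×4, ema×4
EeMmAa×eemmAa grid (8·8=64): EeMmAA=4 EeMmAa=8 EeMmaa=4 EemmAA=4 EemmAa=8 Eemmaa=4 eeMmAA=4 eeMmAa=8 eeMmaa=4 eemmAA=4 eemmAa=8 eemmaa=4
Eemmaa hits 4/64; gcd=4; 4÷4/64÷4 = 1/16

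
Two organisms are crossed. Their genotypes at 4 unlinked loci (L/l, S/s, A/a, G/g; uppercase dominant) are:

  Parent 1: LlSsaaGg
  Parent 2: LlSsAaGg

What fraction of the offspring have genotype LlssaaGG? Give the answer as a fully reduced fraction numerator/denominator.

LlSsaaGg gametes: LSaG×2, LSag×2, LsaG×2, Lsag×2, lSaG×2, lSag×2, lsaG×2, lsag×2
LlSsAaGg gametes: LSAG×1, LSAg×1, LSaG×1, LSag×1, LsAG×1, LsAg×1, LsaG×1, Lsag×1, lSAG×1, lSAg×1, lSaG×1, lSag×1, lsAG×1, lsAg×1, lsaG×1, lsag×1
LlSsaaGg×LlSsAaGg grid (16·16=256): LLSSAaGG=2 LLSSAaGg=4 LLSSAagg=2 LLSSaaGG=2 LLSSaaGg=4 LLSSaagg=2 LLSsAaGG=4 LLSsAaGg=8 LLSsAagg=4 LLSsaaGG=4 LLSsaaGg=8 LLSsaagg=4 LLssAaGG=2 LLssAaGg=4 LLssAagg=2 LLssaaGG=2 LLssaaGg=4 LLssaagg=2 LlSSAaGG=4 LlSSAaGg=8 LlSSAagg=4 LlSSaaGG=4 LlSSaaGg=8 LlSSaagg=4 LlSsAaGG=8 LlSsAaGg=16 LlSsAagg=8 LlSsaaGG=8 LlSsaaGg=16 LlSsaagg=8 LlssAaGG=4 LlssAaGg=8 LlssAagg=4 LlssaaGG=4 LlssaaGg=8 Llssaagg=4 llSSAaGG=2 llSSAaGg=4 llSSAagg=2 llSSaaGG=2 llSSaaGg=4 llSSaagg=2 llSsAaGG=4 llSsAaGg=8 llSsAagg=4 llSsaaGG=4 llSsaaGg=8 llSsaagg=4 llssAaGG=2 llssAaGg=4 llssAagg=2 llssaaGG=2 llssaaGg=4 llssaagg=2
LlssaaGG hits 4/256; gcd=4; 4÷4/256÷4 = 1/64

P(LlssaaGG) = 1/64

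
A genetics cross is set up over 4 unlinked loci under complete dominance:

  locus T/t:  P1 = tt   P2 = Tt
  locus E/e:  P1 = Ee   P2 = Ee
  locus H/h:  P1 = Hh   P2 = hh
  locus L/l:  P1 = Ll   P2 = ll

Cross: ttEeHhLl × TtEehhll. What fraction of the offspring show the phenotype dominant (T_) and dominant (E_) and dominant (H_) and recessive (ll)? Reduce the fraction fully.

P(T_ E_ H_ ll) = 3/32

ttEeHhLl gametes: tEHL×2, tEHl×2, tEhL×2, tEhl×2, teHL×2, teHl×2, tehL×2, tehl×2
TtEehhll gametes: TEhl×4, Tehl×4, tEhl×4, tehl×4
ttEeHhLl×TtEehhll grid (16·16=256): TtEEHhLl=8 TtEEHhll=8 TtEEhhLl=8 TtEEhhll=8 TtEeHhLl=16 TtEeHhll=16 TtEehhLl=16 TtEehhll=16 TteeHhLl=8 TteeHhll=8 TteehhLl=8 Tteehhll=8 ttEEHhLl=8 ttEEHhll=8 ttEEhhLl=8 ttEEhhll=8 ttEeHhLl=16 ttEeHhll=16 ttEehhLl=16 ttEehhll=16 tteeHhLl=8 tteeHhll=8 tteehhLl=8 tteehhll=8
T_ E_ H_ ll hits 24/256; gcd=8; 24÷8/256÷8 = 3/32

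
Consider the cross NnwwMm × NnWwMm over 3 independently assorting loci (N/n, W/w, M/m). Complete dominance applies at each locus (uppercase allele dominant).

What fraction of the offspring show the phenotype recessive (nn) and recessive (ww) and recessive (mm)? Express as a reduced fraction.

P(nn ww mm) = 1/32

NnwwMm gametes: NwM×2, Nwm×2, nwM×2, nwm×2
NnWwMm gametes: NWM×1, NWm×1, NwM×1, Nwm×1, nWM×1, nWm×1, nwM×1, nwm×1
NnwwMm×NnWwMm grid (8·8=64): NNWwMM=2 NNWwMm=4 NNWwmm=2 NNwwMM=2 NNwwMm=4 NNwwmm=2 NnWwMM=4 NnWwMm=8 NnWwmm=4 NnwwMM=4 NnwwMm=8 Nnwwmm=4 nnWwMM=2 nnWwMm=4 nnWwmm=2 nnwwMM=2 nnwwMm=4 nnwwmm=2
nn ww mm hits 2/64; gcd=2; 2÷2/64÷2 = 1/32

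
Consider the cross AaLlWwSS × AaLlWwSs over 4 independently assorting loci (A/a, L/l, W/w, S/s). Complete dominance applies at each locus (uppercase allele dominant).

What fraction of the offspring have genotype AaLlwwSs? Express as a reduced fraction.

AaLlWwSS gametes: ALWS×2, ALwS×2, AlWS×2, AlwS×2, aLWS×2, aLwS×2, alWS×2, alwS×2
AaLlWwSs gametes: ALWS×1, ALWs×1, ALwS×1, ALws×1, AlWS×1, AlWs×1, AlwS×1, Alws×1, aLWS×1, aLWs×1, aLwS×1, aLws×1, alWS×1, alWs×1, alwS×1, alws×1
AaLlWwSS×AaLlWwSs grid (16·16=256): AALLWWSS=2 AALLWWSs=2 AALLWwSS=4 AALLWwSs=4 AALLwwSS=2 AALLwwSs=2 AALlWWSS=4 AALlWWSs=4 AALlWwSS=8 AALlWwSs=8 AALlwwSS=4 AALlwwSs=4 AAllWWSS=2 AAllWWSs=2 AAllWwSS=4 AAllWwSs=4 AAllwwSS=2 AAllwwSs=2 AaLLWWSS=4 AaLLWWSs=4 AaLLWwSS=8 AaLLWwSs=8 AaLLwwSS=4 AaLLwwSs=4 AaLlWWSS=8 AaLlWWSs=8 AaLlWwSS=16 AaLlWwSs=16 AaLlwwSS=8 AaLlwwSs=8 AallWWSS=4 AallWWSs=4 AallWwSS=8 AallWwSs=8 AallwwSS=4 AallwwSs=4 aaLLWWSS=2 aaLLWWSs=2 aaLLWwSS=4 aaLLWwSs=4 aaLLwwSS=2 aaLLwwSs=2 aaLlWWSS=4 aaLlWWSs=4 aaLlWwSS=8 aaLlWwSs=8 aaLlwwSS=4 aaLlwwSs=4 aallWWSS=2 aallWWSs=2 aallWwSS=4 aallWwSs=4 aallwwSS=2 aallwwSs=2
AaLlwwSs hits 8/256; gcd=8; 8÷8/256÷8 = 1/32

P(AaLlwwSs) = 1/32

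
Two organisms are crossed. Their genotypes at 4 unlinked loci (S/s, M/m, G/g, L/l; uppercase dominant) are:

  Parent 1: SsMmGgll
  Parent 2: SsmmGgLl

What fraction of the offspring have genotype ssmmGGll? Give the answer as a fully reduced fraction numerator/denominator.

P(ssmmGGll) = 1/64

SsMmGgll gametes: SMGl×2, SMgl×2, SmGl×2, Smgl×2, sMGl×2, sMgl×2, smGl×2, smgl×2
SsmmGgLl gametes: SmGL×2, SmGl×2, SmgL×2, Smgl×2, smGL×2, smGl×2, smgL×2, smgl×2
SsMmGgll×SsmmGgLl grid (16·16=256): SSMmGGLl=4 SSMmGGll=4 SSMmGgLl=8 SSMmGgll=8 SSMmggLl=4 SSMmggll=4 SSmmGGLl=4 SSmmGGll=4 SSmmGgLl=8 SSmmGgll=8 SSmmggLl=4 SSmmggll=4 SsMmGGLl=8 SsMmGGll=8 SsMmGgLl=16 SsMmGgll=16 SsMmggLl=8 SsMmggll=8 SsmmGGLl=8 SsmmGGll=8 SsmmGgLl=16 SsmmGgll=16 SsmmggLl=8 Ssmmggll=8 ssMmGGLl=4 ssMmGGll=4 ssMmGgLl=8 ssMmGgll=8 ssMmggLl=4 ssMmggll=4 ssmmGGLl=4 ssmmGGll=4 ssmmGgLl=8 ssmmGgll=8 ssmmggLl=4 ssmmggll=4
ssmmGGll hits 4/256; gcd=4; 4÷4/256÷4 = 1/64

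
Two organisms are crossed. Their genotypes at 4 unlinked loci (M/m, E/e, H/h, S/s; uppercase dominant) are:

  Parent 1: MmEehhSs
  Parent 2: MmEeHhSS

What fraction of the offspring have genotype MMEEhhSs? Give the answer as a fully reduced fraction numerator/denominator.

MmEehhSs gametes: MEhS×2, MEhs×2, MehS×2, Mehs×2, mEhS×2, mEhs×2, mehS×2, mehs×2
MmEeHhSS gametes: MEHS×2, MEhS×2, MeHS×2, MehS×2, mEHS×2, mEhS×2, meHS×2, mehS×2
MmEehhSs×MmEeHhSS grid (16·16=256): MMEEHhSS=4 MMEEHhSs=4 MMEEhhSS=4 MMEEhhSs=4 MMEeHhSS=8 MMEeHhSs=8 MMEehhSS=8 MMEehhSs=8 MMeeHhSS=4 MMeeHhSs=4 MMeehhSS=4 MMeehhSs=4 MmEEHhSS=8 MmEEHhSs=8 MmEEhhSS=8 MmEEhhSs=8 MmEeHhSS=16 MmEeHhSs=16 MmEehhSS=16 MmEehhSs=16 MmeeHhSS=8 MmeeHhSs=8 MmeehhSS=8 MmeehhSs=8 mmEEHhSS=4 mmEEHhSs=4 mmEEhhSS=4 mmEEhhSs=4 mmEeHhSS=8 mmEeHhSs=8 mmEehhSS=8 mmEehhSs=8 mmeeHhSS=4 mmeeHhSs=4 mmeehhSS=4 mmeehhSs=4
MMEEhhSs hits 4/256; gcd=4; 4÷4/256÷4 = 1/64

P(MMEEhhSs) = 1/64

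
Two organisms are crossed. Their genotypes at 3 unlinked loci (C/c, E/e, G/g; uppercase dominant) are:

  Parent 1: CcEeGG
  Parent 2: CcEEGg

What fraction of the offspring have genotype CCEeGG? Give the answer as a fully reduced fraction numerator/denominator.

CcEeGG gametes: CEG×2, CeG×2, cEG×2, ceG×2
CcEEGg gametes: CEG×2, CEg×2, cEG×2, cEg×2
CcEeGG×CcEEGg grid (8·8=64): CCEEGG=4 CCEEGg=4 CCEeGG=4 CCEeGg=4 CcEEGG=8 CcEEGg=8 CcEeGG=8 CcEeGg=8 ccEEGG=4 ccEEGg=4 ccEeGG=4 ccEeGg=4
CCEeGG hits 4/64; gcd=4; 4÷4/64÷4 = 1/16

P(CCEeGG) = 1/16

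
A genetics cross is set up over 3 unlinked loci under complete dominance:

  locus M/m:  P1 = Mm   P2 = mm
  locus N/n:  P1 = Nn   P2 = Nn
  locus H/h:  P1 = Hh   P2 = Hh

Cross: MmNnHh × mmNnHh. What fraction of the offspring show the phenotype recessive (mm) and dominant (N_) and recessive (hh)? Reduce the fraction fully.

MmNnHh gametes: MNH×1, MNh×1, MnH×1, Mnh×1, mNH×1, mNh×1, mnH×1, mnh×1
mmNnHh gametes: mNH×2, mNh×2, mnH×2, mnh×2
MmNnHh×mmNnHh grid (8·8=64): MmNNHH=2 MmNNHh=4 MmNNhh=2 MmNnHH=4 MmNnHh=8 MmNnhh=4 MmnnHH=2 MmnnHh=4 Mmnnhh=2 mmNNHH=2 mmNNHh=4 mmNNhh=2 mmNnHH=4 mmNnHh=8 mmNnhh=4 mmnnHH=2 mmnnHh=4 mmnnhh=2
mm N_ hh hits 6/64; gcd=2; 6÷2/64÷2 = 3/32

P(mm N_ hh) = 3/32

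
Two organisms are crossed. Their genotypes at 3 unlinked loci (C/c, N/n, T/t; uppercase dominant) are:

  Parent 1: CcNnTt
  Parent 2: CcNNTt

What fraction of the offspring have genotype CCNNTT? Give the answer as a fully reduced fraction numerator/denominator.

P(CCNNTT) = 1/32

CcNnTt gametes: CNT×1, CNt×1, CnT×1, Cnt×1, cNT×1, cNt×1, cnT×1, cnt×1
CcNNTt gametes: CNT×2, CNt×2, cNT×2, cNt×2
CcNnTt×CcNNTt grid (8·8=64): CCNNTT=2 CCNNTt=4 CCNNtt=2 CCNnTT=2 CCNnTt=4 CCNntt=2 CcNNTT=4 CcNNTt=8 CcNNtt=4 CcNnTT=4 CcNnTt=8 CcNntt=4 ccNNTT=2 ccNNTt=4 ccNNtt=2 ccNnTT=2 ccNnTt=4 ccNntt=2
CCNNTT hits 2/64; gcd=2; 2÷2/64÷2 = 1/32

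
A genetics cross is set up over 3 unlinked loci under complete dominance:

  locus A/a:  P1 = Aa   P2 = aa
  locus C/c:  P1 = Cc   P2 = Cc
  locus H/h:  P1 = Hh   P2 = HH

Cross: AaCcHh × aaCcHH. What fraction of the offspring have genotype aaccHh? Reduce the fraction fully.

P(aaccHh) = 1/16

AaCcHh gametes: ACH×1, ACh×1, AcH×1, Ach×1, aCH×1, aCh×1, acH×1, ach×1
aaCcHH gametes: aCH×4, acH×4
AaCcHh×aaCcHH grid (8·8=64): AaCCHH=4 AaCCHh=4 AaCcHH=8 AaCcHh=8 AaccHH=4 AaccHh=4 aaCCHH=4 aaCCHh=4 aaCcHH=8 aaCcHh=8 aaccHH=4 aaccHh=4
aaccHh hits 4/64; gcd=4; 4÷4/64÷4 = 1/16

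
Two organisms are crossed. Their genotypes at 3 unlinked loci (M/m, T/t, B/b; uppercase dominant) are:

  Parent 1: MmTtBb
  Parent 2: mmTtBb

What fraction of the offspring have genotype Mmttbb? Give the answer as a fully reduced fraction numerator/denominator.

MmTtBb gametes: MTB×1, MTb×1, MtB×1, Mtb×1, mTB×1, mTb×1, mtB×1, mtb×1
mmTtBb gametes: mTB×2, mTb×2, mtB×2, mtb×2
MmTtBb×mmTtBb grid (8·8=64): MmTTBB=2 MmTTBb=4 MmTTbb=2 MmTtBB=4 MmTtBb=8 MmTtbb=4 MmttBB=2 MmttBb=4 Mmttbb=2 mmTTBB=2 mmTTBb=4 mmTTbb=2 mmTtBB=4 mmTtBb=8 mmTtbb=4 mmttBB=2 mmttBb=4 mmttbb=2
Mmttbb hits 2/64; gcd=2; 2÷2/64÷2 = 1/32

P(Mmttbb) = 1/32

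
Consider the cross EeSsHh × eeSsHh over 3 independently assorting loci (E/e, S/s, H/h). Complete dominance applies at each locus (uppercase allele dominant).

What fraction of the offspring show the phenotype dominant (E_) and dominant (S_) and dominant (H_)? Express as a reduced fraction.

EeSsHh gametes: ESH×1, ESh×1, EsH×1, Esh×1, eSH×1, eSh×1, esH×1, esh×1
eeSsHh gametes: eSH×2, eSh×2, esH×2, esh×2
EeSsHh×eeSsHh grid (8·8=64): EeSSHH=2 EeSSHh=4 EeSShh=2 EeSsHH=4 EeSsHh=8 EeSshh=4 EessHH=2 EessHh=4 Eesshh=2 eeSSHH=2 eeSSHh=4 eeSShh=2 eeSsHH=4 eeSsHh=8 eeSshh=4 eessHH=2 eessHh=4 eesshh=2
E_ S_ H_ hits 18/64; gcd=2; 18÷2/64÷2 = 9/32

P(E_ S_ H_) = 9/32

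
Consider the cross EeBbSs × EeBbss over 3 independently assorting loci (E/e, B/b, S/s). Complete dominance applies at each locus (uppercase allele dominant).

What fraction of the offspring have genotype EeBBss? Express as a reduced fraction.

EeBbSs gametes: EBS×1, EBs×1, EbS×1, Ebs×1, eBS×1, eBs×1, ebS×1, ebs×1
EeBbss gametes: EBs×2, Ebs×2, eBs×2, ebs×2
EeBbSs×EeBbss grid (8·8=64): EEBBSs=2 EEBBss=2 EEBbSs=4 EEBbss=4 EEbbSs=2 EEbbss=2 EeBBSs=4 EeBBss=4 EeBbSs=8 EeBbss=8 EebbSs=4 Eebbss=4 eeBBSs=2 eeBBss=2 eeBbSs=4 eeBbss=4 eebbSs=2 eebbss=2
EeBBss hits 4/64; gcd=4; 4÷4/64÷4 = 1/16

P(EeBBss) = 1/16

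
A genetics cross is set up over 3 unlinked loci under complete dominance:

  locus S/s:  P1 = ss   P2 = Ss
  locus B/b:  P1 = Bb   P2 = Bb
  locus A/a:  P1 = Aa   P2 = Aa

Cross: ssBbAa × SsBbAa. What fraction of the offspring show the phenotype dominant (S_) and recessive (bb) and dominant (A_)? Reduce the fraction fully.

P(S_ bb A_) = 3/32

ssBbAa gametes: sBA×2, sBa×2, sbA×2, sba×2
SsBbAa gametes: SBA×1, SBa×1, SbA×1, Sba×1, sBA×1, sBa×1, sbA×1, sba×1
ssBbAa×SsBbAa grid (8·8=64): SsBBAA=2 SsBBAa=4 SsBBaa=2 SsBbAA=4 SsBbAa=8 SsBbaa=4 SsbbAA=2 SsbbAa=4 Ssbbaa=2 ssBBAA=2 ssBBAa=4 ssBBaa=2 ssBbAA=4 ssBbAa=8 ssBbaa=4 ssbbAA=2 ssbbAa=4 ssbbaa=2
S_ bb A_ hits 6/64; gcd=2; 6÷2/64÷2 = 3/32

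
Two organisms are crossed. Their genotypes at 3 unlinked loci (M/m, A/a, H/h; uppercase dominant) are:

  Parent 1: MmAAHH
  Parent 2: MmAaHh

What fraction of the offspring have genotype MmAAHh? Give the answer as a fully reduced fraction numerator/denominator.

P(MmAAHh) = 1/8

MmAAHH gametes: MAH×4, mAH×4
MmAaHh gametes: MAH×1, MAh×1, MaH×1, Mah×1, mAH×1, mAh×1, maH×1, mah×1
MmAAHH×MmAaHh grid (8·8=64): MMAAHH=4 MMAAHh=4 MMAaHH=4 MMAaHh=4 MmAAHH=8 MmAAHh=8 MmAaHH=8 MmAaHh=8 mmAAHH=4 mmAAHh=4 mmAaHH=4 mmAaHh=4
MmAAHh hits 8/64; gcd=8; 8÷8/64÷8 = 1/8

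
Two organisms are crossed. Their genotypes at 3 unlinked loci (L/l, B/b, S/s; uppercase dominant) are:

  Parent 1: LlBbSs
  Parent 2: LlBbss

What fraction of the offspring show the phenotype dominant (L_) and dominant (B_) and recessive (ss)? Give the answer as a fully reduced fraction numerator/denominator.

LlBbSs gametes: LBS×1, LBs×1, LbS×1, Lbs×1, lBS×1, lBs×1, lbS×1, lbs×1
LlBbss gametes: LBs×2, Lbs×2, lBs×2, lbs×2
LlBbSs×LlBbss grid (8·8=64): LLBBSs=2 LLBBss=2 LLBbSs=4 LLBbss=4 LLbbSs=2 LLbbss=2 LlBBSs=4 LlBBss=4 LlBbSs=8 LlBbss=8 LlbbSs=4 Llbbss=4 llBBSs=2 llBBss=2 llBbSs=4 llBbss=4 llbbSs=2 llbbss=2
L_ B_ ss hits 18/64; gcd=2; 18÷2/64÷2 = 9/32

P(L_ B_ ss) = 9/32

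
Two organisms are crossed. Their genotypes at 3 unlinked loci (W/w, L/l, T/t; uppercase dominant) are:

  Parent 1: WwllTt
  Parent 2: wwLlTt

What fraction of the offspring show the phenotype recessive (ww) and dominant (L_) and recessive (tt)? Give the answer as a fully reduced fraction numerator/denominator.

WwllTt gametes: WlT×2, Wlt×2, wlT×2, wlt×2
wwLlTt gametes: wLT×2, wLt×2, wlT×2, wlt×2
WwllTt×wwLlTt grid (8·8=64): WwLlTT=4 WwLlTt=8 WwLltt=4 WwllTT=4 WwllTt=8 Wwlltt=4 wwLlTT=4 wwLlTt=8 wwLltt=4 wwllTT=4 wwllTt=8 wwlltt=4
ww L_ tt hits 4/64; gcd=4; 4÷4/64÷4 = 1/16

P(ww L_ tt) = 1/16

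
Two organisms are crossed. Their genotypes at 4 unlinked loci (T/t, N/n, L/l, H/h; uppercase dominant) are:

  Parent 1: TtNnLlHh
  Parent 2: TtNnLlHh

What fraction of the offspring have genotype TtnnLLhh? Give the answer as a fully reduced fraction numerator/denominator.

P(TtnnLLhh) = 1/128

TtNnLlHh gametes: TNLH×1, TNLh×1, TNlH×1, TNlh×1, TnLH×1, TnLh×1, TnlH×1, Tnlh×1, tNLH×1, tNLh×1, tNlH×1, tNlh×1, tnLH×1, tnLh×1, tnlH×1, tnlh×1
TtNnLlHh gametes: TNLH×1, TNLh×1, TNlH×1, TNlh×1, TnLH×1, TnLh×1, TnlH×1, Tnlh×1, tNLH×1, tNLh×1, tNlH×1, tNlh×1, tnLH×1, tnLh×1, tnlH×1, tnlh×1
TtNnLlHh×TtNnLlHh grid (16·16=256): TTNNLLHH=1 TTNNLLHh=2 TTNNLLhh=1 TTNNLlHH=2 TTNNLlHh=4 TTNNLlhh=2 TTNNllHH=1 TTNNllHh=2 TTNNllhh=1 TTNnLLHH=2 TTNnLLHh=4 TTNnLLhh=2 TTNnLlHH=4 TTNnLlHh=8 TTNnLlhh=4 TTNnllHH=2 TTNnllHh=4 TTNnllhh=2 TTnnLLHH=1 TTnnLLHh=2 TTnnLLhh=1 TTnnLlHH=2 TTnnLlHh=4 TTnnLlhh=2 TTnnllHH=1 TTnnllHh=2 TTnnllhh=1 TtNNLLHH=2 TtNNLLHh=4 TtNNLLhh=2 TtNNLlHH=4 TtNNLlHh=8 TtNNLlhh=4 TtNNllHH=2 TtNNllHh=4 TtNNllhh=2 TtNnLLHH=4 TtNnLLHh=8 TtNnLLhh=4 TtNnLlHH=8 TtNnLlHh=16 TtNnLlhh=8 TtNnllHH=4 TtNnllHh=8 TtNnllhh=4 TtnnLLHH=2 TtnnLLHh=4 TtnnLLhh=2 TtnnLlHH=4 TtnnLlHh=8 TtnnLlhh=4 TtnnllHH=2 TtnnllHh=4 Ttnnllhh=2 ttNNLLHH=1 ttNNLLHh=2 ttNNLLhh=1 ttNNLlHH=2 ttNNLlHh=4 ttNNLlhh=2 ttNNllHH=1 ttNNllHh=2 ttNNllhh=1 ttNnLLHH=2 ttNnLLHh=4 ttNnLLhh=2 ttNnLlHH=4 ttNnLlHh=8 ttNnLlhh=4 ttNnllHH=2 ttNnllHh=4 ttNnllhh=2 ttnnLLHH=1 ttnnLLHh=2 ttnnLLhh=1 ttnnLlHH=2 ttnnLlHh=4 ttnnLlhh=2 ttnnllHH=1 ttnnllHh=2 ttnnllhh=1
TtnnLLhh hits 2/256; gcd=2; 2÷2/256÷2 = 1/128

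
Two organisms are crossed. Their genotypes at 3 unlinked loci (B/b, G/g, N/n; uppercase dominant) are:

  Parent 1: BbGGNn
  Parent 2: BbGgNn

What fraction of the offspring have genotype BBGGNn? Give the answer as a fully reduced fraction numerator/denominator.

P(BBGGNn) = 1/16

BbGGNn gametes: BGN×2, BGn×2, bGN×2, bGn×2
BbGgNn gametes: BGN×1, BGn×1, BgN×1, Bgn×1, bGN×1, bGn×1, bgN×1, bgn×1
BbGGNn×BbGgNn grid (8·8=64): BBGGNN=2 BBGGNn=4 BBGGnn=2 BBGgNN=2 BBGgNn=4 BBGgnn=2 BbGGNN=4 BbGGNn=8 BbGGnn=4 BbGgNN=4 BbGgNn=8 BbGgnn=4 bbGGNN=2 bbGGNn=4 bbGGnn=2 bbGgNN=2 bbGgNn=4 bbGgnn=2
BBGGNn hits 4/64; gcd=4; 4÷4/64÷4 = 1/16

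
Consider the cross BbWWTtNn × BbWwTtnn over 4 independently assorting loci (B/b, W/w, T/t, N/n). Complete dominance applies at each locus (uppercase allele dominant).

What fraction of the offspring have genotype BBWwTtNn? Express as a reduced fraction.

BbWWTtNn gametes: BWTN×2, BWTn×2, BWtN×2, BWtn×2, bWTN×2, bWTn×2, bWtN×2, bWtn×2
BbWwTtnn gametes: BWTn×2, BWtn×2, BwTn×2, Bwtn×2, bWTn×2, bWtn×2, bwTn×2, bwtn×2
BbWWTtNn×BbWwTtnn grid (16·16=256): BBWWTTNn=4 BBWWTTnn=4 BBWWTtNn=8 BBWWTtnn=8 BBWWttNn=4 BBWWttnn=4 BBWwTTNn=4 BBWwTTnn=4 BBWwTtNn=8 BBWwTtnn=8 BBWwttNn=4 BBWwttnn=4 BbWWTTNn=8 BbWWTTnn=8 BbWWTtNn=16 BbWWTtnn=16 BbWWttNn=8 BbWWttnn=8 BbWwTTNn=8 BbWwTTnn=8 BbWwTtNn=16 BbWwTtnn=16 BbWwttNn=8 BbWwttnn=8 bbWWTTNn=4 bbWWTTnn=4 bbWWTtNn=8 bbWWTtnn=8 bbWWttNn=4 bbWWttnn=4 bbWwTTNn=4 bbWwTTnn=4 bbWwTtNn=8 bbWwTtnn=8 bbWwttNn=4 bbWwttnn=4
BBWwTtNn hits 8/256; gcd=8; 8÷8/256÷8 = 1/32

P(BBWwTtNn) = 1/32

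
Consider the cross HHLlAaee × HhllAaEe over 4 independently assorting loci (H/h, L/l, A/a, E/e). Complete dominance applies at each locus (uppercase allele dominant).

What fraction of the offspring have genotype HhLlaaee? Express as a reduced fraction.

HHLlAaee gametes: HLAe×4, HLae×4, HlAe×4, Hlae×4
HhllAaEe gametes: HlAE×2, HlAe×2, HlaE×2, Hlae×2, hlAE×2, hlAe×2, hlaE×2, hlae×2
HHLlAaee×HhllAaEe grid (16·16=256): HHLlAAEe=8 HHLlAAee=8 HHLlAaEe=16 HHLlAaee=16 HHLlaaEe=8 HHLlaaee=8 HHllAAEe=8 HHllAAee=8 HHllAaEe=16 HHllAaee=16 HHllaaEe=8 HHllaaee=8 HhLlAAEe=8 HhLlAAee=8 HhLlAaEe=16 HhLlAaee=16 HhLlaaEe=8 HhLlaaee=8 HhllAAEe=8 HhllAAee=8 HhllAaEe=16 HhllAaee=16 HhllaaEe=8 Hhllaaee=8
HhLlaaee hits 8/256; gcd=8; 8÷8/256÷8 = 1/32

P(HhLlaaee) = 1/32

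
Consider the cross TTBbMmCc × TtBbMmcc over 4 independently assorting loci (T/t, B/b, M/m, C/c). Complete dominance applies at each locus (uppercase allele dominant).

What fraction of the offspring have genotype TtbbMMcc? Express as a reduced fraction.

TTBbMmCc gametes: TBMC×2, TBMc×2, TBmC×2, TBmc×2, TbMC×2, TbMc×2, TbmC×2, Tbmc×2
TtBbMmcc gametes: TBMc×2, TBmc×2, TbMc×2, Tbmc×2, tBMc×2, tBmc×2, tbMc×2, tbmc×2
TTBbMmCc×TtBbMmcc grid (16·16=256): TTBBMMCc=4 TTBBMMcc=4 TTBBMmCc=8 TTBBMmcc=8 TTBBmmCc=4 TTBBmmcc=4 TTBbMMCc=8 TTBbMMcc=8 TTBbMmCc=16 TTBbMmcc=16 TTBbmmCc=8 TTBbmmcc=8 TTbbMMCc=4 TTbbMMcc=4 TTbbMmCc=8 TTbbMmcc=8 TTbbmmCc=4 TTbbmmcc=4 TtBBMMCc=4 TtBBMMcc=4 TtBBMmCc=8 TtBBMmcc=8 TtBBmmCc=4 TtBBmmcc=4 TtBbMMCc=8 TtBbMMcc=8 TtBbMmCc=16 TtBbMmcc=16 TtBbmmCc=8 TtBbmmcc=8 TtbbMMCc=4 TtbbMMcc=4 TtbbMmCc=8 TtbbMmcc=8 TtbbmmCc=4 Ttbbmmcc=4
TtbbMMcc hits 4/256; gcd=4; 4÷4/256÷4 = 1/64

P(TtbbMMcc) = 1/64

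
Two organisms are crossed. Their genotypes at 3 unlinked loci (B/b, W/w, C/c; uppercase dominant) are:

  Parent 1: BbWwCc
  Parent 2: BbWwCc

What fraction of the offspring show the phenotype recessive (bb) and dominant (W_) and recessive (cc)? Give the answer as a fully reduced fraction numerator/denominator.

BbWwCc gametes: BWC×1, BWc×1, BwC×1, Bwc×1, bWC×1, bWc×1, bwC×1, bwc×1
BbWwCc gametes: BWC×1, BWc×1, BwC×1, Bwc×1, bWC×1, bWc×1, bwC×1, bwc×1
BbWwCc×BbWwCc grid (8·8=64): BBWWCC=1 BBWWCc=2 BBWWcc=1 BBWwCC=2 BBWwCc=4 BBWwcc=2 BBwwCC=1 BBwwCc=2 BBwwcc=1 BbWWCC=2 BbWWCc=4 BbWWcc=2 BbWwCC=4 BbWwCc=8 BbWwcc=4 BbwwCC=2 BbwwCc=4 Bbwwcc=2 bbWWCC=1 bbWWCc=2 bbWWcc=1 bbWwCC=2 bbWwCc=4 bbWwcc=2 bbwwCC=1 bbwwCc=2 bbwwcc=1
bb W_ cc hits 3/64; gcd=1; 3÷1/64÷1 = 3/64

P(bb W_ cc) = 3/64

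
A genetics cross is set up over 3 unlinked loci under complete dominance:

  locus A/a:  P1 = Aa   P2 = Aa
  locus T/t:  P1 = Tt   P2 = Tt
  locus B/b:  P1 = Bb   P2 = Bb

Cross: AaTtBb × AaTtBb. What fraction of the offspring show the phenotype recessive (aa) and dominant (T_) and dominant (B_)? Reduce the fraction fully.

P(aa T_ B_) = 9/64

AaTtBb gametes: ATB×1, ATb×1, AtB×1, Atb×1, aTB×1, aTb×1, atB×1, atb×1
AaTtBb gametes: ATB×1, ATb×1, AtB×1, Atb×1, aTB×1, aTb×1, atB×1, atb×1
AaTtBb×AaTtBb grid (8·8=64): AATTBB=1 AATTBb=2 AATTbb=1 AATtBB=2 AATtBb=4 AATtbb=2 AAttBB=1 AAttBb=2 AAttbb=1 AaTTBB=2 AaTTBb=4 AaTTbb=2 AaTtBB=4 AaTtBb=8 AaTtbb=4 AattBB=2 AattBb=4 Aattbb=2 aaTTBB=1 aaTTBb=2 aaTTbb=1 aaTtBB=2 aaTtBb=4 aaTtbb=2 aattBB=1 aattBb=2 aattbb=1
aa T_ B_ hits 9/64; gcd=1; 9÷1/64÷1 = 9/64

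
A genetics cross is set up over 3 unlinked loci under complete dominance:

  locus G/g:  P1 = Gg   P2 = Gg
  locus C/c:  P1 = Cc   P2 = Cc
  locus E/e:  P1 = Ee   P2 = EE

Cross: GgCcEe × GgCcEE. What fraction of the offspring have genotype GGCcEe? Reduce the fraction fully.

GgCcEe gametes: GCE×1, GCe×1, GcE×1, Gce×1, gCE×1, gCe×1, gcE×1, gce×1
GgCcEE gametes: GCE×2, GcE×2, gCE×2, gcE×2
GgCcEe×GgCcEE grid (8·8=64): GGCCEE=2 GGCCEe=2 GGCcEE=4 GGCcEe=4 GGccEE=2 GGccEe=2 GgCCEE=4 GgCCEe=4 GgCcEE=8 GgCcEe=8 GgccEE=4 GgccEe=4 ggCCEE=2 ggCCEe=2 ggCcEE=4 ggCcEe=4 ggccEE=2 ggccEe=2
GGCcEe hits 4/64; gcd=4; 4÷4/64÷4 = 1/16

P(GGCcEe) = 1/16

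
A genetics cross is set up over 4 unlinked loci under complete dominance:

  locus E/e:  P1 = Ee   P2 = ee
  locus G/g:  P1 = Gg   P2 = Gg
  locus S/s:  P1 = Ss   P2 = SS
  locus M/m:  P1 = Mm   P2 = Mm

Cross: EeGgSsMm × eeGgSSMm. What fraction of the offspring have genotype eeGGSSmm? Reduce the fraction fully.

P(eeGGSSmm) = 1/64

EeGgSsMm gametes: EGSM×1, EGSm×1, EGsM×1, EGsm×1, EgSM×1, EgSm×1, EgsM×1, Egsm×1, eGSM×1, eGSm×1, eGsM×1, eGsm×1, egSM×1, egSm×1, egsM×1, egsm×1
eeGgSSMm gametes: eGSM×4, eGSm×4, egSM×4, egSm×4
EeGgSsMm×eeGgSSMm grid (16·16=256): EeGGSSMM=4 EeGGSSMm=8 EeGGSSmm=4 EeGGSsMM=4 EeGGSsMm=8 EeGGSsmm=4 EeGgSSMM=8 EeGgSSMm=16 EeGgSSmm=8 EeGgSsMM=8 EeGgSsMm=16 EeGgSsmm=8 EeggSSMM=4 EeggSSMm=8 EeggSSmm=4 EeggSsMM=4 EeggSsMm=8 EeggSsmm=4 eeGGSSMM=4 eeGGSSMm=8 eeGGSSmm=4 eeGGSsMM=4 eeGGSsMm=8 eeGGSsmm=4 eeGgSSMM=8 eeGgSSMm=16 eeGgSSmm=8 eeGgSsMM=8 eeGgSsMm=16 eeGgSsmm=8 eeggSSMM=4 eeggSSMm=8 eeggSSmm=4 eeggSsMM=4 eeggSsMm=8 eeggSsmm=4
eeGGSSmm hits 4/256; gcd=4; 4÷4/256÷4 = 1/64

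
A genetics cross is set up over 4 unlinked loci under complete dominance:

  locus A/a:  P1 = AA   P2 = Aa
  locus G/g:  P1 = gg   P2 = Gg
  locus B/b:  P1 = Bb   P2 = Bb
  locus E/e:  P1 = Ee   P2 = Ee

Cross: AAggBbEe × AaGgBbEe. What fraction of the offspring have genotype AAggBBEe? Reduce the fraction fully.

P(AAggBBEe) = 1/32

AAggBbEe gametes: AgBE×4, AgBe×4, AgbE×4, Agbe×4
AaGgBbEe gametes: AGBE×1, AGBe×1, AGbE×1, AGbe×1, AgBE×1, AgBe×1, AgbE×1, Agbe×1, aGBE×1, aGBe×1, aGbE×1, aGbe×1, agBE×1, agBe×1, agbE×1, agbe×1
AAggBbEe×AaGgBbEe grid (16·16=256): AAGgBBEE=4 AAGgBBEe=8 AAGgBBee=4 AAGgBbEE=8 AAGgBbEe=16 AAGgBbee=8 AAGgbbEE=4 AAGgbbEe=8 AAGgbbee=4 AAggBBEE=4 AAggBBEe=8 AAggBBee=4 AAggBbEE=8 AAggBbEe=16 AAggBbee=8 AAggbbEE=4 AAggbbEe=8 AAggbbee=4 AaGgBBEE=4 AaGgBBEe=8 AaGgBBee=4 AaGgBbEE=8 AaGgBbEe=16 AaGgBbee=8 AaGgbbEE=4 AaGgbbEe=8 AaGgbbee=4 AaggBBEE=4 AaggBBEe=8 AaggBBee=4 AaggBbEE=8 AaggBbEe=16 AaggBbee=8 AaggbbEE=4 AaggbbEe=8 Aaggbbee=4
AAggBBEe hits 8/256; gcd=8; 8÷8/256÷8 = 1/32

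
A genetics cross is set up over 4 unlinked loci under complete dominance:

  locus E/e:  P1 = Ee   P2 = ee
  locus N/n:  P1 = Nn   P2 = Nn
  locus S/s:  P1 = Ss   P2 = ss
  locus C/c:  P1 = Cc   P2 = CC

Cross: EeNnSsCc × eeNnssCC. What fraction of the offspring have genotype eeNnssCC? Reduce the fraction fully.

P(eeNnssCC) = 1/16

EeNnSsCc gametes: ENSC×1, ENSc×1, ENsC×1, ENsc×1, EnSC×1, EnSc×1, EnsC×1, Ensc×1, eNSC×1, eNSc×1, eNsC×1, eNsc×1, enSC×1, enSc×1, ensC×1, ensc×1
eeNnssCC gametes: eNsC×8, ensC×8
EeNnSsCc×eeNnssCC grid (16·16=256): EeNNSsCC=8 EeNNSsCc=8 EeNNssCC=8 EeNNssCc=8 EeNnSsCC=16 EeNnSsCc=16 EeNnssCC=16 EeNnssCc=16 EennSsCC=8 EennSsCc=8 EennssCC=8 EennssCc=8 eeNNSsCC=8 eeNNSsCc=8 eeNNssCC=8 eeNNssCc=8 eeNnSsCC=16 eeNnSsCc=16 eeNnssCC=16 eeNnssCc=16 eennSsCC=8 eennSsCc=8 eennssCC=8 eennssCc=8
eeNnssCC hits 16/256; gcd=16; 16÷16/256÷16 = 1/16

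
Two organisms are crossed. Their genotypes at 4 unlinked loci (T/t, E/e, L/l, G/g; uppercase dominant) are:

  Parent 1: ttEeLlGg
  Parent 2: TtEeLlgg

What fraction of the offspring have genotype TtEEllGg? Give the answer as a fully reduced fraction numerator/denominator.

ttEeLlGg gametes: tELG×2, tELg×2, tElG×2, tElg×2, teLG×2, teLg×2, telG×2, telg×2
TtEeLlgg gametes: TELg×2, TElg×2, TeLg×2, Telg×2, tELg×2, tElg×2, teLg×2, telg×2
ttEeLlGg×TtEeLlgg grid (16·16=256): TtEELLGg=4 TtEELLgg=4 TtEELlGg=8 TtEELlgg=8 TtEEllGg=4 TtEEllgg=4 TtEeLLGg=8 TtEeLLgg=8 TtEeLlGg=16 TtEeLlgg=16 TtEellGg=8 TtEellgg=8 TteeLLGg=4 TteeLLgg=4 TteeLlGg=8 TteeLlgg=8 TteellGg=4 Tteellgg=4 ttEELLGg=4 ttEELLgg=4 ttEELlGg=8 ttEELlgg=8 ttEEllGg=4 ttEEllgg=4 ttEeLLGg=8 ttEeLLgg=8 ttEeLlGg=16 ttEeLlgg=16 ttEellGg=8 ttEellgg=8 tteeLLGg=4 tteeLLgg=4 tteeLlGg=8 tteeLlgg=8 tteellGg=4 tteellgg=4
TtEEllGg hits 4/256; gcd=4; 4÷4/256÷4 = 1/64

P(TtEEllGg) = 1/64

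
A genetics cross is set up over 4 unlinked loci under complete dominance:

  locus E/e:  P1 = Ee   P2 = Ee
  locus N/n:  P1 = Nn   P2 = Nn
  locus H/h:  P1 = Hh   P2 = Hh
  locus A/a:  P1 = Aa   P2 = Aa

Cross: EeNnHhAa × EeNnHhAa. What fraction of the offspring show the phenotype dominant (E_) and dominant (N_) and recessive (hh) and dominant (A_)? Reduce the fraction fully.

EeNnHhAa gametes: ENHA×1, ENHa×1, ENhA×1, ENha×1, EnHA×1, EnHa×1, EnhA×1, Enha×1, eNHA×1, eNHa×1, eNhA×1, eNha×1, enHA×1, enHa×1, enhA×1, enha×1
EeNnHhAa gametes: ENHA×1, ENHa×1, ENhA×1, ENha×1, EnHA×1, EnHa×1, EnhA×1, Enha×1, eNHA×1, eNHa×1, eNhA×1, eNha×1, enHA×1, enHa×1, enhA×1, enha×1
EeNnHhAa×EeNnHhAa grid (16·16=256): EENNHHAA=1 EENNHHAa=2 EENNHHaa=1 EENNHhAA=2 EENNHhAa=4 EENNHhaa=2 EENNhhAA=1 EENNhhAa=2 EENNhhaa=1 EENnHHAA=2 EENnHHAa=4 EENnHHaa=2 EENnHhAA=4 EENnHhAa=8 EENnHhaa=4 EENnhhAA=2 EENnhhAa=4 EENnhhaa=2 EEnnHHAA=1 EEnnHHAa=2 EEnnHHaa=1 EEnnHhAA=2 EEnnHhAa=4 EEnnHhaa=2 EEnnhhAA=1 EEnnhhAa=2 EEnnhhaa=1 EeNNHHAA=2 EeNNHHAa=4 EeNNHHaa=2 EeNNHhAA=4 EeNNHhAa=8 EeNNHhaa=4 EeNNhhAA=2 EeNNhhAa=4 EeNNhhaa=2 EeNnHHAA=4 EeNnHHAa=8 EeNnHHaa=4 EeNnHhAA=8 EeNnHhAa=16 EeNnHhaa=8 EeNnhhAA=4 EeNnhhAa=8 EeNnhhaa=4 EennHHAA=2 EennHHAa=4 EennHHaa=2 EennHhAA=4 EennHhAa=8 EennHhaa=4 EennhhAA=2 EennhhAa=4 Eennhhaa=2 eeNNHHAA=1 eeNNHHAa=2 eeNNHHaa=1 eeNNHhAA=2 eeNNHhAa=4 eeNNHhaa=2 eeNNhhAA=1 eeNNhhAa=2 eeNNhhaa=1 eeNnHHAA=2 eeNnHHAa=4 eeNnHHaa=2 eeNnHhAA=4 eeNnHhAa=8 eeNnHhaa=4 eeNnhhAA=2 eeNnhhAa=4 eeNnhhaa=2 eennHHAA=1 eennHHAa=2 eennHHaa=1 eennHhAA=2 eennHhAa=4 eennHhaa=2 eennhhAA=1 eennhhAa=2 eennhhaa=1
E_ N_ hh A_ hits 27/256; gcd=1; 27÷1/256÷1 = 27/256

P(E_ N_ hh A_) = 27/256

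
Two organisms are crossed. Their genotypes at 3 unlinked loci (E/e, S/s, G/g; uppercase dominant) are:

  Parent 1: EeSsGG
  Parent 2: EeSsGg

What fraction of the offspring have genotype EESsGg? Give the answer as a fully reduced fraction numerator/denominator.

EeSsGG gametes: ESG×2, EsG×2, eSG×2, esG×2
EeSsGg gametes: ESG×1, ESg×1, EsG×1, Esg×1, eSG×1, eSg×1, esG×1, esg×1
EeSsGG×EeSsGg grid (8·8=64): EESSGG=2 EESSGg=2 EESsGG=4 EESsGg=4 EEssGG=2 EEssGg=2 EeSSGG=4 EeSSGg=4 EeSsGG=8 EeSsGg=8 EessGG=4 EessGg=4 eeSSGG=2 eeSSGg=2 eeSsGG=4 eeSsGg=4 eessGG=2 eessGg=2
EESsGg hits 4/64; gcd=4; 4÷4/64÷4 = 1/16

P(EESsGg) = 1/16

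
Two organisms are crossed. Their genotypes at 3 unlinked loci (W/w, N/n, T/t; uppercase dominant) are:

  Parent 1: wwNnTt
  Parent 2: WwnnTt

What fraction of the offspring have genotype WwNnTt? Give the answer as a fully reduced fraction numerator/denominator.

wwNnTt gametes: wNT×2, wNt×2, wnT×2, wnt×2
WwnnTt gametes: WnT×2, Wnt×2, wnT×2, wnt×2
wwNnTt×WwnnTt grid (8·8=64): WwNnTT=4 WwNnTt=8 WwNntt=4 WwnnTT=4 WwnnTt=8 Wwnntt=4 wwNnTT=4 wwNnTt=8 wwNntt=4 wwnnTT=4 wwnnTt=8 wwnntt=4
WwNnTt hits 8/64; gcd=8; 8÷8/64÷8 = 1/8

P(WwNnTt) = 1/8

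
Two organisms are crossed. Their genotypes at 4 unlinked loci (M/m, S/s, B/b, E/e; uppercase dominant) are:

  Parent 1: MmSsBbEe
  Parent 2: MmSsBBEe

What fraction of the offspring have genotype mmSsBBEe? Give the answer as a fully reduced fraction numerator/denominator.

MmSsBbEe gametes: MSBE×1, MSBe×1, MSbE×1, MSbe×1, MsBE×1, MsBe×1, MsbE×1, Msbe×1, mSBE×1, mSBe×1, mSbE×1, mSbe×1, msBE×1, msBe×1, msbE×1, msbe×1
MmSsBBEe gametes: MSBE×2, MSBe×2, MsBE×2, MsBe×2, mSBE×2, mSBe×2, msBE×2, msBe×2
MmSsBbEe×MmSsBBEe grid (16·16=256): MMSSBBEE=2 MMSSBBEe=4 MMSSBBee=2 MMSSBbEE=2 MMSSBbEe=4 MMSSBbee=2 MMSsBBEE=4 MMSsBBEe=8 MMSsBBee=4 MMSsBbEE=4 MMSsBbEe=8 MMSsBbee=4 MMssBBEE=2 MMssBBEe=4 MMssBBee=2 MMssBbEE=2 MMssBbEe=4 MMssBbee=2 MmSSBBEE=4 MmSSBBEe=8 MmSSBBee=4 MmSSBbEE=4 MmSSBbEe=8 MmSSBbee=4 MmSsBBEE=8 MmSsBBEe=16 MmSsBBee=8 MmSsBbEE=8 MmSsBbEe=16 MmSsBbee=8 MmssBBEE=4 MmssBBEe=8 MmssBBee=4 MmssBbEE=4 MmssBbEe=8 MmssBbee=4 mmSSBBEE=2 mmSSBBEe=4 mmSSBBee=2 mmSSBbEE=2 mmSSBbEe=4 mmSSBbee=2 mmSsBBEE=4 mmSsBBEe=8 mmSsBBee=4 mmSsBbEE=4 mmSsBbEe=8 mmSsBbee=4 mmssBBEE=2 mmssBBEe=4 mmssBBee=2 mmssBbEE=2 mmssBbEe=4 mmssBbee=2
mmSsBBEe hits 8/256; gcd=8; 8÷8/256÷8 = 1/32

P(mmSsBBEe) = 1/32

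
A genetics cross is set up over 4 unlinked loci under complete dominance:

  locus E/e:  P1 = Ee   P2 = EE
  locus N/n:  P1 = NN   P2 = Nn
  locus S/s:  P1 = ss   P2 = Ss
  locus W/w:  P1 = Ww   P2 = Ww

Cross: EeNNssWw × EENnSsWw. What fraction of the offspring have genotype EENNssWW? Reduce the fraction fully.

P(EENNssWW) = 1/32

EeNNssWw gametes: ENsW×4, ENsw×4, eNsW×4, eNsw×4
EENnSsWw gametes: ENSW×2, ENSw×2, ENsW×2, ENsw×2, EnSW×2, EnSw×2, EnsW×2, Ensw×2
EeNNssWw×EENnSsWw grid (16·16=256): EENNSsWW=8 EENNSsWw=16 EENNSsww=8 EENNssWW=8 EENNssWw=16 EENNssww=8 EENnSsWW=8 EENnSsWw=16 EENnSsww=8 EENnssWW=8 EENnssWw=16 EENnssww=8 EeNNSsWW=8 EeNNSsWw=16 EeNNSsww=8 EeNNssWW=8 EeNNssWw=16 EeNNssww=8 EeNnSsWW=8 EeNnSsWw=16 EeNnSsww=8 EeNnssWW=8 EeNnssWw=16 EeNnssww=8
EENNssWW hits 8/256; gcd=8; 8÷8/256÷8 = 1/32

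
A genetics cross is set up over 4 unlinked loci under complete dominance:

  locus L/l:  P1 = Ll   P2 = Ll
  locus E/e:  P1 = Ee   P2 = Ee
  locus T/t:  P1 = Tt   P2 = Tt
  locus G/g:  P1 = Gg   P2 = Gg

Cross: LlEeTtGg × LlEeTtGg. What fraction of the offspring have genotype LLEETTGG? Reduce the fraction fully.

LlEeTtGg gametes: LETG×1, LETg×1, LEtG×1, LEtg×1, LeTG×1, LeTg×1, LetG×1, Letg×1, lETG×1, lETg×1, lEtG×1, lEtg×1, leTG×1, leTg×1, letG×1, letg×1
LlEeTtGg gametes: LETG×1, LETg×1, LEtG×1, LEtg×1, LeTG×1, LeTg×1, LetG×1, Letg×1, lETG×1, lETg×1, lEtG×1, lEtg×1, leTG×1, leTg×1, letG×1, letg×1
LlEeTtGg×LlEeTtGg grid (16·16=256): LLEETTGG=1 LLEETTGg=2 LLEETTgg=1 LLEETtGG=2 LLEETtGg=4 LLEETtgg=2 LLEEttGG=1 LLEEttGg=2 LLEEttgg=1 LLEeTTGG=2 LLEeTTGg=4 LLEeTTgg=2 LLEeTtGG=4 LLEeTtGg=8 LLEeTtgg=4 LLEettGG=2 LLEettGg=4 LLEettgg=2 LLeeTTGG=1 LLeeTTGg=2 LLeeTTgg=1 LLeeTtGG=2 LLeeTtGg=4 LLeeTtgg=2 LLeettGG=1 LLeettGg=2 LLeettgg=1 LlEETTGG=2 LlEETTGg=4 LlEETTgg=2 LlEETtGG=4 LlEETtGg=8 LlEETtgg=4 LlEEttGG=2 LlEEttGg=4 LlEEttgg=2 LlEeTTGG=4 LlEeTTGg=8 LlEeTTgg=4 LlEeTtGG=8 LlEeTtGg=16 LlEeTtgg=8 LlEettGG=4 LlEettGg=8 LlEettgg=4 LleeTTGG=2 LleeTTGg=4 LleeTTgg=2 LleeTtGG=4 LleeTtGg=8 LleeTtgg=4 LleettGG=2 LleettGg=4 Lleettgg=2 llEETTGG=1 llEETTGg=2 llEETTgg=1 llEETtGG=2 llEETtGg=4 llEETtgg=2 llEEttGG=1 llEEttGg=2 llEEttgg=1 llEeTTGG=2 llEeTTGg=4 llEeTTgg=2 llEeTtGG=4 llEeTtGg=8 llEeTtgg=4 llEettGG=2 llEettGg=4 llEettgg=2 lleeTTGG=1 lleeTTGg=2 lleeTTgg=1 lleeTtGG=2 lleeTtGg=4 lleeTtgg=2 lleettGG=1 lleettGg=2 lleettgg=1
LLEETTGG hits 1/256; gcd=1; 1÷1/256÷1 = 1/256

P(LLEETTGG) = 1/256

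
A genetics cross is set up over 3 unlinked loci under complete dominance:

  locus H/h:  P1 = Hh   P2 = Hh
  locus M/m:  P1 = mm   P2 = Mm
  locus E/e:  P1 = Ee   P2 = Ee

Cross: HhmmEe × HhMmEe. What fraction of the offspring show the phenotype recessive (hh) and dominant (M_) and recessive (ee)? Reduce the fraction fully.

HhmmEe gametes: HmE×2, Hme×2, hmE×2, hme×2
HhMmEe gametes: HME×1, HMe×1, HmE×1, Hme×1, hME×1, hMe×1, hmE×1, hme×1
HhmmEe×HhMmEe grid (8·8=64): HHMmEE=2 HHMmEe=4 HHMmee=2 HHmmEE=2 HHmmEe=4 HHmmee=2 HhMmEE=4 HhMmEe=8 HhMmee=4 HhmmEE=4 HhmmEe=8 Hhmmee=4 hhMmEE=2 hhMmEe=4 hhMmee=2 hhmmEE=2 hhmmEe=4 hhmmee=2
hh M_ ee hits 2/64; gcd=2; 2÷2/64÷2 = 1/32

P(hh M_ ee) = 1/32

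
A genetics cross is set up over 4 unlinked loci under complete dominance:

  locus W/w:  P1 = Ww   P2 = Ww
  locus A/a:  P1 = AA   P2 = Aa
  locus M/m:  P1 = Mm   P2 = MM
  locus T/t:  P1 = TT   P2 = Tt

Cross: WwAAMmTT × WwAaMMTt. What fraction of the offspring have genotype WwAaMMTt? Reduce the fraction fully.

WwAAMmTT gametes: WAMT×4, WAmT×4, wAMT×4, wAmT×4
WwAaMMTt gametes: WAMT×2, WAMt×2, WaMT×2, WaMt×2, wAMT×2, wAMt×2, waMT×2, waMt×2
WwAAMmTT×WwAaMMTt grid (16·16=256): WWAAMMTT=8 WWAAMMTt=8 WWAAMmTT=8 WWAAMmTt=8 WWAaMMTT=8 WWAaMMTt=8 WWAaMmTT=8 WWAaMmTt=8 WwAAMMTT=16 WwAAMMTt=16 WwAAMmTT=16 WwAAMmTt=16 WwAaMMTT=16 WwAaMMTt=16 WwAaMmTT=16 WwAaMmTt=16 wwAAMMTT=8 wwAAMMTt=8 wwAAMmTT=8 wwAAMmTt=8 wwAaMMTT=8 wwAaMMTt=8 wwAaMmTT=8 wwAaMmTt=8
WwAaMMTt hits 16/256; gcd=16; 16÷16/256÷16 = 1/16

P(WwAaMMTt) = 1/16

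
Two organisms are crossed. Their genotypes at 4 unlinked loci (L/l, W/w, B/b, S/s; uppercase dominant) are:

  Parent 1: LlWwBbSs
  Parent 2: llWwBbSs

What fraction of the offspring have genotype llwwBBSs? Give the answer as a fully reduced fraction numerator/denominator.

P(llwwBBSs) = 1/64

LlWwBbSs gametes: LWBS×1, LWBs×1, LWbS×1, LWbs×1, LwBS×1, LwBs×1, LwbS×1, Lwbs×1, lWBS×1, lWBs×1, lWbS×1, lWbs×1, lwBS×1, lwBs×1, lwbS×1, lwbs×1
llWwBbSs gametes: lWBS×2, lWBs×2, lWbS×2, lWbs×2, lwBS×2, lwBs×2, lwbS×2, lwbs×2
LlWwBbSs×llWwBbSs grid (16·16=256): LlWWBBSS=2 LlWWBBSs=4 LlWWBBss=2 LlWWBbSS=4 LlWWBbSs=8 LlWWBbss=4 LlWWbbSS=2 LlWWbbSs=4 LlWWbbss=2 LlWwBBSS=4 LlWwBBSs=8 LlWwBBss=4 LlWwBbSS=8 LlWwBbSs=16 LlWwBbss=8 LlWwbbSS=4 LlWwbbSs=8 LlWwbbss=4 LlwwBBSS=2 LlwwBBSs=4 LlwwBBss=2 LlwwBbSS=4 LlwwBbSs=8 LlwwBbss=4 LlwwbbSS=2 LlwwbbSs=4 Llwwbbss=2 llWWBBSS=2 llWWBBSs=4 llWWBBss=2 llWWBbSS=4 llWWBbSs=8 llWWBbss=4 llWWbbSS=2 llWWbbSs=4 llWWbbss=2 llWwBBSS=4 llWwBBSs=8 llWwBBss=4 llWwBbSS=8 llWwBbSs=16 llWwBbss=8 llWwbbSS=4 llWwbbSs=8 llWwbbss=4 llwwBBSS=2 llwwBBSs=4 llwwBBss=2 llwwBbSS=4 llwwBbSs=8 llwwBbss=4 llwwbbSS=2 llwwbbSs=4 llwwbbss=2
llwwBBSs hits 4/256; gcd=4; 4÷4/256÷4 = 1/64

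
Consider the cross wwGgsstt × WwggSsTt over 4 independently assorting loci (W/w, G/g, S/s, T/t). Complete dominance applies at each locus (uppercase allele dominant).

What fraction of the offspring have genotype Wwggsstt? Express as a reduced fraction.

P(Wwggsstt) = 1/16

wwGgsstt gametes: wGst×8, wgst×8
WwggSsTt gametes: WgST×2, WgSt×2, WgsT×2, Wgst×2, wgST×2, wgSt×2, wgsT×2, wgst×2
wwGgsstt×WwggSsTt grid (16·16=256): WwGgSsTt=16 WwGgSstt=16 WwGgssTt=16 WwGgsstt=16 WwggSsTt=16 WwggSstt=16 WwggssTt=16 Wwggsstt=16 wwGgSsTt=16 wwGgSstt=16 wwGgssTt=16 wwGgsstt=16 wwggSsTt=16 wwggSstt=16 wwggssTt=16 wwggsstt=16
Wwggsstt hits 16/256; gcd=16; 16÷16/256÷16 = 1/16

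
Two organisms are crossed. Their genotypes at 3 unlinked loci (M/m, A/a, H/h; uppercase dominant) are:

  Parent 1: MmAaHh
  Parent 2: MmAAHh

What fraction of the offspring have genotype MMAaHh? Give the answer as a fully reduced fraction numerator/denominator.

MmAaHh gametes: MAH×1, MAh×1, MaH×1, Mah×1, mAH×1, mAh×1, maH×1, mah×1
MmAAHh gametes: MAH×2, MAh×2, mAH×2, mAh×2
MmAaHh×MmAAHh grid (8·8=64): MMAAHH=2 MMAAHh=4 MMAAhh=2 MMAaHH=2 MMAaHh=4 MMAahh=2 MmAAHH=4 MmAAHh=8 MmAAhh=4 MmAaHH=4 MmAaHh=8 MmAahh=4 mmAAHH=2 mmAAHh=4 mmAAhh=2 mmAaHH=2 mmAaHh=4 mmAahh=2
MMAaHh hits 4/64; gcd=4; 4÷4/64÷4 = 1/16

P(MMAaHh) = 1/16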